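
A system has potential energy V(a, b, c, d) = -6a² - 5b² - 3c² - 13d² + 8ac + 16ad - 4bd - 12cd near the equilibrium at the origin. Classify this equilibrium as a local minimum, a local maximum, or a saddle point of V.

The Hessian at the origin is H = [[-12, 0, 8, 16], [0, -10, 0, -4], [8, 0, -6, -12], [16, -4, -12, -26]].
Row-reducing H symmetrically gives the diagonal entries -12, -10, -2/3, -2/5.
That gives 4 negative pivots.
H is negative definite, so the origin is a strict local maximum.

local maximum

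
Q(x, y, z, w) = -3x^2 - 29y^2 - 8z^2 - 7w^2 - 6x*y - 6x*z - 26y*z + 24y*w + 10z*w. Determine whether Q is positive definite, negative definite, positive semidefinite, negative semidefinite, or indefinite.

Write A = [[-3, -3, -3, 0], [-3, -29, -13, 12], [-3, -13, -8, 5], [0, 12, 5, -7]].
Applying the same elementary operations to the rows and columns of A produces a congruent diagonal matrix with entries -3, -26, -15/13, -4/3.
That gives 4 negative pivots.
Hence Q is negative definite.

negative definite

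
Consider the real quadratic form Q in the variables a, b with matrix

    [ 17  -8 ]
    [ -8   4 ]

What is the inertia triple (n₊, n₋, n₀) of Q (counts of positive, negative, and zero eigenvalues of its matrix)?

(2, 0, 0)

Symmetric row and column elimination reduces A to a congruent diagonal form with pivots 17, 4/17.
Counting signs: 2 positive.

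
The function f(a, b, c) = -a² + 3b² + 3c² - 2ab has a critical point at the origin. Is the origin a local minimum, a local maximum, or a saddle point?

The Hessian at the origin is H = [[-2, -2, 0], [-2, 6, 0], [0, 0, 6]].
Symmetric row and column elimination reduces H to a congruent diagonal form with pivots -2, 8, 6.
That gives 2 positive, 1 negative pivots.
H is indefinite, so the origin is a saddle point.

saddle point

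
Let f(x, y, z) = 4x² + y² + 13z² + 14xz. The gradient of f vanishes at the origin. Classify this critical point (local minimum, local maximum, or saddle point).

local minimum

The Hessian at the origin is H = [[8, 0, 14], [0, 2, 0], [14, 0, 26]].
Congruent diagonalization of H (simultaneous row and column reduction) yields pivots 8, 2, 3/2.
So there are 3 positive pivots.
H is positive definite, so the origin is a strict local minimum.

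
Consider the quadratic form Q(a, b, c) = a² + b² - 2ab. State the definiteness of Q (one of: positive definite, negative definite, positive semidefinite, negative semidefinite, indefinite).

positive semidefinite

The symmetric matrix is A = [[1, -1, 0], [-1, 1, 0], [0, 0, 0]].
Row-reducing A symmetrically gives the diagonal entries 1, 0, 0.
So there are 1 positive, 2 zero pivots.
Hence Q is positive semidefinite.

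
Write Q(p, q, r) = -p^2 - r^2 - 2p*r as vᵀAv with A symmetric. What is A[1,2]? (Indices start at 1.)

0

The coefficient of p·q in Q is 0. For a symmetric A this equals A[1,2] + A[2,1] = 2·A[1,2].
So A[1,2] = 0/2 = 0.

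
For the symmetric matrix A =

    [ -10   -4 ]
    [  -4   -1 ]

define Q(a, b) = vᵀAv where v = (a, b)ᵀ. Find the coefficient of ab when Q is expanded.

The coefficient of ab is A[1,2] + A[2,1] = 2·(-4) = -8.

-8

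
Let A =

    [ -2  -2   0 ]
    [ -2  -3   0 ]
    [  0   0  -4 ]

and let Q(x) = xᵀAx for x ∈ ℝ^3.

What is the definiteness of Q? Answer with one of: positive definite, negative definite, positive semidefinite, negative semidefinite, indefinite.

Congruent diagonalization of A (simultaneous row and column reduction) yields pivots -2, -1, -4.
So there are 3 negative pivots.
Hence Q is negative definite.

negative definite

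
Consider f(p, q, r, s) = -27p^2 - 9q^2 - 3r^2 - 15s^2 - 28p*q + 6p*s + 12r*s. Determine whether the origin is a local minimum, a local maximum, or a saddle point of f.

The Hessian at the origin is H = [[-54, -28, 0, 6], [-28, -18, 0, 0], [0, 0, -6, 12], [6, 0, 12, -30]].
Applying the same elementary operations to the rows and columns of H produces a congruent diagonal matrix with entries -54, -94/27, -6, -120/47.
That gives 4 negative pivots.
H is negative definite, so the origin is a strict local maximum.

local maximum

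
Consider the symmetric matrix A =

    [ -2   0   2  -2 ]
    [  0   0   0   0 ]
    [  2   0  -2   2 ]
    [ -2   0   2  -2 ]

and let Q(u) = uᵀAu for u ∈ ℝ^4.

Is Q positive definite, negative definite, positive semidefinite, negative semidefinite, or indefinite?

negative semidefinite

Congruent diagonalization of A (simultaneous row and column reduction) yields pivots -2, 0, 0, 0.
Counting signs: 1 negative, 3 zero.
Hence Q is negative semidefinite.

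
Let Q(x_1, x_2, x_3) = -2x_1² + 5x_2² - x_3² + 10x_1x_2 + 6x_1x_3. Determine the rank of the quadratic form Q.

Write A = [[-2, 5, 3], [5, 5, 0], [3, 0, -1]].
Congruent diagonalization of A (simultaneous row and column reduction) yields pivots -2, 35/2, 2/7.
That gives 2 positive, 1 negative pivots.
The rank is the number of nonzero pivots: 3.

3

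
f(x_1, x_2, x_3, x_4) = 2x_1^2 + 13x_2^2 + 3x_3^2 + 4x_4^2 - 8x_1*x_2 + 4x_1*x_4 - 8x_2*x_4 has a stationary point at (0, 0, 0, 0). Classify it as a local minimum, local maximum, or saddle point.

local minimum

The Hessian at the origin is H = [[4, -8, 0, 4], [-8, 26, 0, -8], [0, 0, 6, 0], [4, -8, 0, 8]].
Row-reducing H symmetrically gives the diagonal entries 4, 10, 6, 4.
So there are 4 positive pivots.
H is positive definite, so the origin is a strict local minimum.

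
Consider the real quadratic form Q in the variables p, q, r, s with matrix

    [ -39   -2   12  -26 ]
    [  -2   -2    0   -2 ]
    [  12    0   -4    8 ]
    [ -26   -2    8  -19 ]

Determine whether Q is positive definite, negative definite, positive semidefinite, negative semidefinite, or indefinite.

Row-reducing A symmetrically gives the diagonal entries -39, -74/39, -4/37, -1.
So there are 4 negative pivots.
Hence Q is negative definite.

negative definite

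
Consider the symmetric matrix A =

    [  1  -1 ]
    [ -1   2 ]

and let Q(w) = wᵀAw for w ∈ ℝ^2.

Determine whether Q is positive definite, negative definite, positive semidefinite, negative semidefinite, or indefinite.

For the 2×2 matrix [[1, -1], [-1, 2]]: det = 1·2 − (-1)² = 1, trace = 3.
det > 0 so both eigenvalues share the sign of the trace; trace = 3 > 0 ⇒ both positive.

positive definite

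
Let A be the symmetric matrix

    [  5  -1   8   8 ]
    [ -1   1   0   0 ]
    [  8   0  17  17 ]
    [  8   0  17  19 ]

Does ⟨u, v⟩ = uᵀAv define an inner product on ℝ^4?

yes

Leading principal minors: Δ_1 = 5, Δ_2 = 4, Δ_3 = 4, Δ_4 = 8.
All leading principal minors are positive, so by Sylvester's criterion Q is positive definite.
⟨·,·⟩ is an inner product exactly when A is positive definite.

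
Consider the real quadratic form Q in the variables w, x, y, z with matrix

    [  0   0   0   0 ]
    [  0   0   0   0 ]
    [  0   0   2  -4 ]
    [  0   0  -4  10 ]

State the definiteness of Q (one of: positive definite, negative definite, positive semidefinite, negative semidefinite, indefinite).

Row-reducing A symmetrically gives the diagonal entries 0, 0, 2, 2.
So there are 2 positive, 2 zero pivots.
Hence Q is positive semidefinite.

positive semidefinite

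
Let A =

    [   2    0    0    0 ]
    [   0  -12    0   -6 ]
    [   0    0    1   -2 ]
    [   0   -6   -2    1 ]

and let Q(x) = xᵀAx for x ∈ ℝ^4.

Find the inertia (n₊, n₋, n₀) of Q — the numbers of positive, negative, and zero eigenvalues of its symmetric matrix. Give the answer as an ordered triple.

(2, 1, 1)

Symmetric row and column elimination reduces A to a congruent diagonal form with pivots 2, -12, 1, 0.
So there are 2 positive, 1 negative, 1 zero pivots.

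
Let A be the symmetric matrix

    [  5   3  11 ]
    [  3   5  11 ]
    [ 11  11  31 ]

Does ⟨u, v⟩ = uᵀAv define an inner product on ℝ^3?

Leading principal minors: Δ_1 = 5, Δ_2 = 16, Δ_3 = 12.
All leading principal minors are positive, so by Sylvester's criterion Q is positive definite.
⟨·,·⟩ is an inner product exactly when A is positive definite.

yes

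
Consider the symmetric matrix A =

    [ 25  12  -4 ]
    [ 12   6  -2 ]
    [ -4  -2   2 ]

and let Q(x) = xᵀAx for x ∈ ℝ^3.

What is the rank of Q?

3

Symmetric row and column elimination reduces A to a congruent diagonal form with pivots 25, 6/25, 4/3.
So there are 3 positive pivots.
The rank is the number of nonzero pivots: 3.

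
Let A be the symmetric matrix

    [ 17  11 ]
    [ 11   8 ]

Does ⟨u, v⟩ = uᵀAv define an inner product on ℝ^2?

yes

For the 2×2 matrix [[17, 11], [11, 8]]: det = 17·8 − (11)² = 15, trace = 25.
det > 0 so both eigenvalues share the sign of the trace; trace = 25 > 0 ⇒ both positive.
⟨·,·⟩ is an inner product exactly when A is positive definite.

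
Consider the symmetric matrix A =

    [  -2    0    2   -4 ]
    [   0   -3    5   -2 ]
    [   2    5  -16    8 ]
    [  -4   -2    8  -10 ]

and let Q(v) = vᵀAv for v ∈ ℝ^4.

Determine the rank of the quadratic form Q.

An LDLᵀ factorisation of A has diagonal entries -2, -3, -17/3, -10/17.
Counting signs: 4 negative.
The rank is the number of nonzero pivots: 4.

4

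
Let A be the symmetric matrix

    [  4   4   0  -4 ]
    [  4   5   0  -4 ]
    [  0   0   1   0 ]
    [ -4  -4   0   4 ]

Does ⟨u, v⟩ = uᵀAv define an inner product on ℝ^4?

no

Symmetric row and column elimination reduces A to a congruent diagonal form with pivots 4, 1, 1, 0.
So there are 3 positive, 1 zero pivots.
Hence Q is positive semidefinite.
⟨·,·⟩ is an inner product exactly when A is positive definite.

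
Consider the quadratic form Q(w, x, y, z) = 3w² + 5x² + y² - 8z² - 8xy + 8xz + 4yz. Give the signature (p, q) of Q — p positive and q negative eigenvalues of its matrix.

Write A = [[3, 0, 0, 0], [0, 5, -4, 4], [0, -4, 1, 2], [0, 4, 2, -8]].
Row-reducing A symmetrically gives the diagonal entries 3, 5, -11/5, 12/11.
Counting signs: 3 positive, 1 negative.

(3, 1)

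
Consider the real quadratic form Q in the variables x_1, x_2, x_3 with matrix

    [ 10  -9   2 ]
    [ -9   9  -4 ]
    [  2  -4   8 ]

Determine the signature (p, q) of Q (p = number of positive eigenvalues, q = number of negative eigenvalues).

(3, 0)

An LDLᵀ factorisation of A has diagonal entries 10, 9/10, 20/9.
That gives 3 positive pivots.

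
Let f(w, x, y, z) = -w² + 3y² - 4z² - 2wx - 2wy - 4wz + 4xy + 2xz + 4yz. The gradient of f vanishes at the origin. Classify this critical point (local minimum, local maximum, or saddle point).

saddle point

The Hessian at the origin is H = [[-2, -2, -2, -4], [-2, 0, 4, 2], [-2, 4, 6, 4], [-4, 2, 4, -8]].
Applying the same elementary operations to the rows and columns of H produces a congruent diagonal matrix with entries -2, 2, -10, -8.
Counting signs: 1 positive, 3 negative.
H is indefinite, so the origin is a saddle point.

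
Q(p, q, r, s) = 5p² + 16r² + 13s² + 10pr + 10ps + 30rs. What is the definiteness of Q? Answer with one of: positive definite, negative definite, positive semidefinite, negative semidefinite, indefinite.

indefinite

Write A = [[5, 0, 5, 5], [0, 0, 0, 0], [5, 0, 16, 15], [5, 0, 15, 13]].
Applying the same elementary operations to the rows and columns of A produces a congruent diagonal matrix with entries 5, 0, 11, -12/11.
That gives 2 positive, 1 negative, 1 zero pivots.
Hence Q is indefinite.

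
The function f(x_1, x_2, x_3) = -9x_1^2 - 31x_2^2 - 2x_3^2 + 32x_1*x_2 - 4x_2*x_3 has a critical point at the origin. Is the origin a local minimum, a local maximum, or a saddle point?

The Hessian at the origin is H = [[-18, 32, 0], [32, -62, -4], [0, -4, -4]].
An LDLᵀ factorisation of H has diagonal entries -18, -46/9, -20/23.
That gives 3 negative pivots.
H is negative definite, so the origin is a strict local maximum.

local maximum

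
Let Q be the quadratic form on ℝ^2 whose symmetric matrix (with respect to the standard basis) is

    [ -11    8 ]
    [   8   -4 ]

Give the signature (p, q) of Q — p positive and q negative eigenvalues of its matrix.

Row-reducing A symmetrically gives the diagonal entries -11, 20/11.
That gives 1 positive, 1 negative pivots.

(1, 1)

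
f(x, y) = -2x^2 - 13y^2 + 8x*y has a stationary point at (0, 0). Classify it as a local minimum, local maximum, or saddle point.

The Hessian at the origin is H = [[-4, 8], [8, -26]].
det H = -4·-26 − (8)² = 40 > 0 and H[1,1] = -4 < 0, so H is negative definite.
Therefore the origin is a local maximum.

local maximum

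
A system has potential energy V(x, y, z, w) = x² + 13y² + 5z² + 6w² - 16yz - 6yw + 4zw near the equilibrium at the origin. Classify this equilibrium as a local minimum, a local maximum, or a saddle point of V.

local minimum

The Hessian at the origin is H = [[2, 0, 0, 0], [0, 26, -16, -6], [0, -16, 10, 4], [0, -6, 4, 12]].
Row-reducing H symmetrically gives the diagonal entries 2, 26, 2/13, 10.
Counting signs: 4 positive.
H is positive definite, so the origin is a strict local minimum.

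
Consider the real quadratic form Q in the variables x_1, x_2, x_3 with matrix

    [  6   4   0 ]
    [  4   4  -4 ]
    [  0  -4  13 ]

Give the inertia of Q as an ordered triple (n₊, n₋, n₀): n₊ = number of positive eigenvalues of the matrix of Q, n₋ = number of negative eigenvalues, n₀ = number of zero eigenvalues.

(3, 0, 0)

Symmetric row and column elimination reduces A to a congruent diagonal form with pivots 6, 4/3, 1.
So there are 3 positive pivots.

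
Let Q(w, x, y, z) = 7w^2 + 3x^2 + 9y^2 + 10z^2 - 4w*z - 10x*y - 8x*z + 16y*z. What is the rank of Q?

Write A = [[7, 0, 0, -2], [0, 3, -5, -4], [0, -5, 9, 8], [-2, -4, 8, 10]].
Symmetric row and column elimination reduces A to a congruent diagonal form with pivots 7, 3, 2/3, 10/7.
So there are 4 positive pivots.
The rank is the number of nonzero pivots: 4.

4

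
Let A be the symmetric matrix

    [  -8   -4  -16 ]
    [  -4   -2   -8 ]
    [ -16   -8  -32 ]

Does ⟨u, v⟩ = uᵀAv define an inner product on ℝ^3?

Symmetric row and column elimination reduces A to a congruent diagonal form with pivots -8, 0, 0.
So there are 1 negative, 2 zero pivots.
Hence Q is negative semidefinite.
⟨·,·⟩ is an inner product exactly when A is positive definite.

no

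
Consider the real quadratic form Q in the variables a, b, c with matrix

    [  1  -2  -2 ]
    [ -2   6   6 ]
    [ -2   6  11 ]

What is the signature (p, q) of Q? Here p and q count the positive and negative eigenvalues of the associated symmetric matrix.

(3, 0)

An LDLᵀ factorisation of A has diagonal entries 1, 2, 5.
So there are 3 positive pivots.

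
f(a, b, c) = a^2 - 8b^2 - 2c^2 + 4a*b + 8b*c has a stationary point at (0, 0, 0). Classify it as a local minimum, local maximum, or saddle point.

saddle point

The Hessian at the origin is H = [[2, 4, 0], [4, -16, 8], [0, 8, -4]].
Congruent diagonalization of H (simultaneous row and column reduction) yields pivots 2, -24, -4/3.
So there are 1 positive, 2 negative pivots.
H is indefinite, so the origin is a saddle point.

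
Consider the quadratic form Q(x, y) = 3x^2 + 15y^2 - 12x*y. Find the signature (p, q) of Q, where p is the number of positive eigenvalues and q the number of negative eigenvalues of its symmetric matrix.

Write A = [[3, -6], [-6, 15]].
An LDLᵀ factorisation of A has diagonal entries 3, 3.
Counting signs: 2 positive.

(2, 0)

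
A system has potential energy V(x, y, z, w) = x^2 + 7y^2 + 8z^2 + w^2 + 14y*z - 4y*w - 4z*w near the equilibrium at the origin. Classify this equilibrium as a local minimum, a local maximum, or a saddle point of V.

The Hessian at the origin is H = [[2, 0, 0, 0], [0, 14, 14, -4], [0, 14, 16, -4], [0, -4, -4, 2]].
Congruent diagonalization of H (simultaneous row and column reduction) yields pivots 2, 14, 2, 6/7.
So there are 4 positive pivots.
H is positive definite, so the origin is a strict local minimum.

local minimum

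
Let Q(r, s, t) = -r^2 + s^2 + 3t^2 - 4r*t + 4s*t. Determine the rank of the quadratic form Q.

The symmetric matrix is A = [[-1, 0, -2], [0, 1, 2], [-2, 2, 3]].
An LDLᵀ factorisation of A has diagonal entries -1, 1, 3.
So there are 2 positive, 1 negative pivots.
The rank is the number of nonzero pivots: 3.

3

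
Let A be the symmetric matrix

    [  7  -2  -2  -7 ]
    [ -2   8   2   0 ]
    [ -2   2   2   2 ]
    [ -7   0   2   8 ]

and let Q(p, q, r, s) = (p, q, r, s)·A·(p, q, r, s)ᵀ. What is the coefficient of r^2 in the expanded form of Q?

The coefficient of r^2 is the diagonal entry A[3,3] = 2.

2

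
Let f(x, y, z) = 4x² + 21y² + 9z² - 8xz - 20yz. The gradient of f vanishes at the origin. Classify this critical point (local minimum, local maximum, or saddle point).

local minimum

The Hessian at the origin is H = [[8, 0, -8], [0, 42, -20], [-8, -20, 18]].
Applying the same elementary operations to the rows and columns of H produces a congruent diagonal matrix with entries 8, 42, 10/21.
Counting signs: 3 positive.
H is positive definite, so the origin is a strict local minimum.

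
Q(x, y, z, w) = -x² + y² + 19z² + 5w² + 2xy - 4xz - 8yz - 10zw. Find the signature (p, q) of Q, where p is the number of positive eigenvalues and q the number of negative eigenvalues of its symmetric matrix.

The associated matrix is A = [[-1, 1, -2, 0], [1, 1, -4, 0], [-2, -4, 19, -5], [0, 0, -5, 5]].
Row-reducing A symmetrically gives the diagonal entries -1, 2, 5, 0.
Counting signs: 2 positive, 1 negative, 1 zero.

(2, 1)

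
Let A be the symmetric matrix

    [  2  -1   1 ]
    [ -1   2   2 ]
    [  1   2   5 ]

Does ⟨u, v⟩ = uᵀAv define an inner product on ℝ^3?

Leading principal minors: Δ_1 = 2, Δ_2 = 3, Δ_3 = 1.
All leading principal minors are positive, so by Sylvester's criterion Q is positive definite.
⟨·,·⟩ is an inner product exactly when A is positive definite.

yes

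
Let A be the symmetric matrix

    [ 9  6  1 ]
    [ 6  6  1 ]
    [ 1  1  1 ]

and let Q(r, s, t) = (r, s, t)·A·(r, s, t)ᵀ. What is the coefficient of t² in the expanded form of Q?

1

The coefficient of t² is the diagonal entry A[3,3] = 1.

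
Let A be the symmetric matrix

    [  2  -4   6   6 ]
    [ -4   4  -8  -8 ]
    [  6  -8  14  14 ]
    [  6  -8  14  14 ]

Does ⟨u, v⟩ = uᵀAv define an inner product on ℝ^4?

no

Symmetric row and column elimination reduces A to a congruent diagonal form with pivots 2, -4, 0, 0.
Counting signs: 1 positive, 1 negative, 2 zero.
Hence Q is indefinite.
⟨·,·⟩ is an inner product exactly when A is positive definite.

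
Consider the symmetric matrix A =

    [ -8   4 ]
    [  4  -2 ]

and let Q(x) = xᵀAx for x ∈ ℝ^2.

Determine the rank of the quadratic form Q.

1

Congruent diagonalization of A (simultaneous row and column reduction) yields pivots -8, 0.
Counting signs: 1 negative, 1 zero.
The rank is the number of nonzero pivots: 1.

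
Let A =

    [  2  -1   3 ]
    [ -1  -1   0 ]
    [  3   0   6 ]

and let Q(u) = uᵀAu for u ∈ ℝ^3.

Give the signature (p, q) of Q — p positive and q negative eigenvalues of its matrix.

Symmetric row and column elimination reduces A to a congruent diagonal form with pivots 2, -3/2, 3.
So there are 2 positive, 1 negative pivots.

(2, 1)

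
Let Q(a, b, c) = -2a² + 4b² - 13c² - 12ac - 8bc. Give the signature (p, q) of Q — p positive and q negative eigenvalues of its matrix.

The associated matrix is A = [[-2, 0, -6], [0, 4, -4], [-6, -4, -13]].
An LDLᵀ factorisation of A has diagonal entries -2, 4, 1.
That gives 2 positive, 1 negative pivots.

(2, 1)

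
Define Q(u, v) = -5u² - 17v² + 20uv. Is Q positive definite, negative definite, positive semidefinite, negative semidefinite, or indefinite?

The symmetric matrix is A = [[-5, 10], [10, -17]].
Symmetric row and column elimination reduces A to a congruent diagonal form with pivots -5, 3.
That gives 1 positive, 1 negative pivots.
Hence Q is indefinite.

indefinite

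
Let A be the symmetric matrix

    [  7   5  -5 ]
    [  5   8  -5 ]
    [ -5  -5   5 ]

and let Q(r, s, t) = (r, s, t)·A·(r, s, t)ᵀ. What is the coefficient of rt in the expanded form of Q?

-10

The coefficient of rt is A[1,3] + A[3,1] = 2·(-5) = -10.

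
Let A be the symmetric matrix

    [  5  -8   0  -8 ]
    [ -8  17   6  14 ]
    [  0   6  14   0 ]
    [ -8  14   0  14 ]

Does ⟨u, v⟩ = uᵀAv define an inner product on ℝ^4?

Leading principal minors: Δ_1 = 5, Δ_2 = 21, Δ_3 = 114, Δ_4 = 36.
All leading principal minors are positive, so by Sylvester's criterion Q is positive definite.
⟨·,·⟩ is an inner product exactly when A is positive definite.

yes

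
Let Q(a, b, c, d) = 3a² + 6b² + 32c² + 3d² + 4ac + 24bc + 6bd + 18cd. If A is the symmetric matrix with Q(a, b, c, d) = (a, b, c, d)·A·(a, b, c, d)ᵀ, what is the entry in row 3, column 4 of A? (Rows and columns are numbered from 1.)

The coefficient of c·d in Q is 18. For a symmetric A this equals A[3,4] + A[4,3] = 2·A[3,4].
So A[3,4] = 18/2 = 9.

9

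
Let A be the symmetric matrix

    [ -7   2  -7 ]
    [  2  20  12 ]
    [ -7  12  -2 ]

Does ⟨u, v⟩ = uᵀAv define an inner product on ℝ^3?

An LDLᵀ factorisation of A has diagonal entries -7, 144/7, 5/36.
So there are 2 positive, 1 negative pivots.
Hence Q is indefinite.
⟨·,·⟩ is an inner product exactly when A is positive definite.

no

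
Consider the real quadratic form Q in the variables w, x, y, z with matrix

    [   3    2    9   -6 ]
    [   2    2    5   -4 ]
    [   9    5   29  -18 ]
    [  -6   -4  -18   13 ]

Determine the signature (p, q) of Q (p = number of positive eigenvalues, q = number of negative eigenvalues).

(4, 0)

Congruent diagonalization of A (simultaneous row and column reduction) yields pivots 3, 2/3, 1/2, 1.
So there are 4 positive pivots.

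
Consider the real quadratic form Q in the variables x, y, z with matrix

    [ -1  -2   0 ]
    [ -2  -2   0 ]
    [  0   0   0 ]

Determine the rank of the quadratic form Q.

Congruent diagonalization of A (simultaneous row and column reduction) yields pivots -1, 2, 0.
Counting signs: 1 positive, 1 negative, 1 zero.
The rank is the number of nonzero pivots: 2.

2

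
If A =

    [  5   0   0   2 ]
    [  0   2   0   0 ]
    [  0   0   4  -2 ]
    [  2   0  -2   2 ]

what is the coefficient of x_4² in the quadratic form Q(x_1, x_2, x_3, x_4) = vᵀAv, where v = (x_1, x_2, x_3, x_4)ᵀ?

2

The coefficient of x_4² is the diagonal entry A[4,4] = 2.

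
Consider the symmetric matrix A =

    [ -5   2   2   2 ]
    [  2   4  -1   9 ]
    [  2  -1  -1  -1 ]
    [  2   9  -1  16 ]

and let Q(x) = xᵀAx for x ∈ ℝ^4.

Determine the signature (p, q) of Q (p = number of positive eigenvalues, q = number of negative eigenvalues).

An LDLᵀ factorisation of A has diagonal entries -5, 24/5, -5/24, -3.
So there are 1 positive, 3 negative pivots.

(1, 3)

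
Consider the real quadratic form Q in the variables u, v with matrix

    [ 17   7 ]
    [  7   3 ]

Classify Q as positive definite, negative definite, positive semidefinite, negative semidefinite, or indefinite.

positive definite

Row-reducing A symmetrically gives the diagonal entries 17, 2/17.
So there are 2 positive pivots.
Hence Q is positive definite.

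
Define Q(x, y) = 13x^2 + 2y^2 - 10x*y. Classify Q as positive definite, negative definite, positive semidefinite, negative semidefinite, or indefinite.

The symmetric matrix of Q is A = [[13, -5], [-5, 2]].
Leading principal minors: Δ_1 = 13, Δ_2 = 1.
All leading principal minors are positive, so by Sylvester's criterion Q is positive definite.

positive definite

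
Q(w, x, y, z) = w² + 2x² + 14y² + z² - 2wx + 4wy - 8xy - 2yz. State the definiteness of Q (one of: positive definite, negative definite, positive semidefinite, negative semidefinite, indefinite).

positive definite

The symmetric matrix of Q is A = [[1, -1, 2, 0], [-1, 2, -4, 0], [2, -4, 14, -1], [0, 0, -1, 1]].
Leading principal minors: Δ_1 = 1, Δ_2 = 1, Δ_3 = 6, Δ_4 = 5.
All leading principal minors are positive, so by Sylvester's criterion Q is positive definite.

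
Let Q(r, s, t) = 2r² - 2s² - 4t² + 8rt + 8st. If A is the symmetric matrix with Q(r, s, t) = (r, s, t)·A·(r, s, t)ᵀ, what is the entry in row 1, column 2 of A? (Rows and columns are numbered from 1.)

0

The coefficient of r·s in Q is 0. For a symmetric A this equals A[1,2] + A[2,1] = 2·A[1,2].
So A[1,2] = 0/2 = 0.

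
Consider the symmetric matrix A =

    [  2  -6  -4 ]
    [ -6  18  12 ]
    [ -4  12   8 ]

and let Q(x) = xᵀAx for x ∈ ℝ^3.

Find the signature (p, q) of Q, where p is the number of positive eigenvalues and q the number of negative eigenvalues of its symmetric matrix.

Applying the same elementary operations to the rows and columns of A produces a congruent diagonal matrix with entries 2, 0, 0.
That gives 1 positive, 2 zero pivots.

(1, 0)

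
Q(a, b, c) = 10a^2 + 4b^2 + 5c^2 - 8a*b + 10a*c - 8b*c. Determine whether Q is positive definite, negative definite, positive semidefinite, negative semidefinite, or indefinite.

positive definite

The symmetric matrix of Q is A = [[10, -4, 5], [-4, 4, -4], [5, -4, 5]].
Leading principal minors: Δ_1 = 10, Δ_2 = 24, Δ_3 = 20.
All leading principal minors are positive, so by Sylvester's criterion Q is positive definite.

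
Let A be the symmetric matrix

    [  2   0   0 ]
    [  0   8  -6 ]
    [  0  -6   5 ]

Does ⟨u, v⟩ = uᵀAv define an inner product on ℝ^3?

Congruent diagonalization of A (simultaneous row and column reduction) yields pivots 2, 8, 1/2.
That gives 3 positive pivots.
Hence Q is positive definite.
⟨·,·⟩ is an inner product exactly when A is positive definite.

yes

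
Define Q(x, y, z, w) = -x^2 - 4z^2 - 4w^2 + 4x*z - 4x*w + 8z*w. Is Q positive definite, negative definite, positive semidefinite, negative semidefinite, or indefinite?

The associated matrix is A = [[-1, 0, 2, -2], [0, 0, 0, 0], [2, 0, -4, 4], [-2, 0, 4, -4]].
Applying the same elementary operations to the rows and columns of A produces a congruent diagonal matrix with entries -1, 0, 0, 0.
That gives 1 negative, 3 zero pivots.
Hence Q is negative semidefinite.

negative semidefinite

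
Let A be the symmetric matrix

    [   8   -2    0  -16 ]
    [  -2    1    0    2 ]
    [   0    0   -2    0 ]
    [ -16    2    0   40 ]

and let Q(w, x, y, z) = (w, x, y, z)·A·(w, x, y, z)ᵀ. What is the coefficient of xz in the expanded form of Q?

4

The coefficient of xz is A[2,4] + A[4,2] = 2·2 = 4.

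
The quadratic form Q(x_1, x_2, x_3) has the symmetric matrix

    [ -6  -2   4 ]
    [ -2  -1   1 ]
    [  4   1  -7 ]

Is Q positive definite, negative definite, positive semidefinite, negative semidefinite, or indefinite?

Row-reducing A symmetrically gives the diagonal entries -6, -1/3, -4.
So there are 3 negative pivots.
Hence Q is negative definite.

negative definite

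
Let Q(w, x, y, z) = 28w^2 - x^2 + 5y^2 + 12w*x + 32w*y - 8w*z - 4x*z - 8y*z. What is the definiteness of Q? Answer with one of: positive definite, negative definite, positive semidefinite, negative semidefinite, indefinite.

indefinite

The associated matrix is A = [[28, 6, 16, -4], [6, -1, 0, -2], [16, 0, 5, -4], [-4, -2, -4, 0]].
Symmetric row and column elimination reduces A to a congruent diagonal form with pivots 28, -16/7, 1, 0.
So there are 2 positive, 1 negative, 1 zero pivots.
Hence Q is indefinite.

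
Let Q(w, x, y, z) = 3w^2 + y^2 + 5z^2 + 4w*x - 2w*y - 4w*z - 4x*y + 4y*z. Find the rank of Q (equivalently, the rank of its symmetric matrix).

4

The associated matrix is A = [[3, 2, -1, -2], [2, 0, -2, 0], [-1, -2, 1, 2], [-2, 0, 2, 5]].
Row-reducing A symmetrically gives the diagonal entries 3, -4/3, 2, 5.
That gives 3 positive, 1 negative pivots.
The rank is the number of nonzero pivots: 4.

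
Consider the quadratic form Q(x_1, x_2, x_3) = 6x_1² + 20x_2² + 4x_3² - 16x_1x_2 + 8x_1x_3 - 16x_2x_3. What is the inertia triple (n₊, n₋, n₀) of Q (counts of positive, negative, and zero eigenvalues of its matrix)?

The associated matrix is A = [[6, -8, 4], [-8, 20, -8], [4, -8, 4]].
Applying the same elementary operations to the rows and columns of A produces a congruent diagonal matrix with entries 6, 28/3, 4/7.
That gives 3 positive pivots.

(3, 0, 0)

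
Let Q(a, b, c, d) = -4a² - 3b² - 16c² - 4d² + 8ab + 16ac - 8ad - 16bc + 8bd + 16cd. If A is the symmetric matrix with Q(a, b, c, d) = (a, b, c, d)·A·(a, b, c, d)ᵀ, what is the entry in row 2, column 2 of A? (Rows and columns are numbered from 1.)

-3

The coefficient of b² in Q is -3, and that is exactly A[2,2].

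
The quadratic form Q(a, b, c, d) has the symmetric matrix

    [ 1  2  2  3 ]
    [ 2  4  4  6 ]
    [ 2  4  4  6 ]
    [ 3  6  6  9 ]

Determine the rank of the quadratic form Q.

1

Applying the same elementary operations to the rows and columns of A produces a congruent diagonal matrix with entries 1, 0, 0, 0.
Counting signs: 1 positive, 3 zero.
The rank is the number of nonzero pivots: 1.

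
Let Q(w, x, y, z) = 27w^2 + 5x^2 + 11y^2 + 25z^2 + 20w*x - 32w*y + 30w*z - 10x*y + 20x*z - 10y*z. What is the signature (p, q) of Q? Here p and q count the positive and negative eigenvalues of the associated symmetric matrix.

(4, 0)

The symmetric matrix is A = [[27, 10, -16, 15], [10, 5, -5, 10], [-16, -5, 11, -5], [15, 10, -5, 25]].
Symmetric row and column elimination reduces A to a congruent diagonal form with pivots 27, 35/27, 6/7, 5/6.
So there are 4 positive pivots.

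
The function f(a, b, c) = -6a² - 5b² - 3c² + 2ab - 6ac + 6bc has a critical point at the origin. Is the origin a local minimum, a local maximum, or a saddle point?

The Hessian at the origin is H = [[-12, 2, -6], [2, -10, 6], [-6, 6, -6]].
Applying the same elementary operations to the rows and columns of H produces a congruent diagonal matrix with entries -12, -29/3, -12/29.
Counting signs: 3 negative.
H is negative definite, so the origin is a strict local maximum.

local maximum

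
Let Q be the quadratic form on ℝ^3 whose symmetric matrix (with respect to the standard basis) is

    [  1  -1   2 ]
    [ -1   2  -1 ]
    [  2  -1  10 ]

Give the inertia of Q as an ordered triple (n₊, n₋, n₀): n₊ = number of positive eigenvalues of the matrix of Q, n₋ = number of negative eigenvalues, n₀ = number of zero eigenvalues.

An LDLᵀ factorisation of A has diagonal entries 1, 1, 5.
That gives 3 positive pivots.

(3, 0, 0)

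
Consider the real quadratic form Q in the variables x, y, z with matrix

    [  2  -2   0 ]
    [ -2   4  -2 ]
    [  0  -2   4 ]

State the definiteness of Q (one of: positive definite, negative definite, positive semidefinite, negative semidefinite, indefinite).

Leading principal minors: Δ_1 = 2, Δ_2 = 4, Δ_3 = 8.
All leading principal minors are positive, so by Sylvester's criterion Q is positive definite.

positive definite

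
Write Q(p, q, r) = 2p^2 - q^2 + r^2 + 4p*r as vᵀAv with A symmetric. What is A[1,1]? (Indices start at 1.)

The coefficient of p^2 in Q is 2, and that is exactly A[1,1].

2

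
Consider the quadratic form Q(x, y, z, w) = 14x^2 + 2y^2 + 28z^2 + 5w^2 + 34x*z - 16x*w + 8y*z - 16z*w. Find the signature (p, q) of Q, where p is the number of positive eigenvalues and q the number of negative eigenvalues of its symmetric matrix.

(3, 1)

The associated matrix is A = [[14, 0, 17, -8], [0, 2, 4, 0], [17, 4, 28, -8], [-8, 0, -8, 5]].
An LDLᵀ factorisation of A has diagonal entries 14, 2, -9/14, 5.
So there are 3 positive, 1 negative pivots.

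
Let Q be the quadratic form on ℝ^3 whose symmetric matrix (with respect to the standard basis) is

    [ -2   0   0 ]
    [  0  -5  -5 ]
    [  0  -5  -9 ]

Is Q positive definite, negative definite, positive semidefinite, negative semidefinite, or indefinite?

negative definite

An LDLᵀ factorisation of A has diagonal entries -2, -5, -4.
That gives 3 negative pivots.
Hence Q is negative definite.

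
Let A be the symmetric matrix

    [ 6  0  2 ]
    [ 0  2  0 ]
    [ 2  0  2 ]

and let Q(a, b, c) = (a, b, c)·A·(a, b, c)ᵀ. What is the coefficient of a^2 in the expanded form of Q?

6

The coefficient of a^2 is the diagonal entry A[1,1] = 6.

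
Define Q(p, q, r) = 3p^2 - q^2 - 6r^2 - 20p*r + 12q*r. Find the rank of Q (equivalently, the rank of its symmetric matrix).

3

Write A = [[3, 0, -10], [0, -1, 6], [-10, 6, -6]].
Symmetric row and column elimination reduces A to a congruent diagonal form with pivots 3, -1, -10/3.
That gives 1 positive, 2 negative pivots.
The rank is the number of nonzero pivots: 3.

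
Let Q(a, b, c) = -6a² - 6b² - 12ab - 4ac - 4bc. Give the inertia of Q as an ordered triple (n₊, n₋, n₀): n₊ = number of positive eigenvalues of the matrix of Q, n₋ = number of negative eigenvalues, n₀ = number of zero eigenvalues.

(1, 1, 1)

The symmetric matrix is A = [[-6, -6, -2], [-6, -6, -2], [-2, -2, 0]].
Applying the same elementary operations to the rows and columns of A produces a congruent diagonal matrix with entries -6, 0, 2/3.
That gives 1 positive, 1 negative, 1 zero pivots.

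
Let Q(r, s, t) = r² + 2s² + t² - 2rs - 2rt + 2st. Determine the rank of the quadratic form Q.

The associated matrix is A = [[1, -1, -1], [-1, 2, 1], [-1, 1, 1]].
Symmetric row and column elimination reduces A to a congruent diagonal form with pivots 1, 1, 0.
That gives 2 positive, 1 zero pivots.
The rank is the number of nonzero pivots: 2.

2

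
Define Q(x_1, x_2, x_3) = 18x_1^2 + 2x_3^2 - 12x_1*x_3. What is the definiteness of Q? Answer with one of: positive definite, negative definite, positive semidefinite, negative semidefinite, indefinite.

positive semidefinite

Write A = [[18, 0, -6], [0, 0, 0], [-6, 0, 2]].
Row-reducing A symmetrically gives the diagonal entries 18, 0, 0.
Counting signs: 1 positive, 2 zero.
Hence Q is positive semidefinite.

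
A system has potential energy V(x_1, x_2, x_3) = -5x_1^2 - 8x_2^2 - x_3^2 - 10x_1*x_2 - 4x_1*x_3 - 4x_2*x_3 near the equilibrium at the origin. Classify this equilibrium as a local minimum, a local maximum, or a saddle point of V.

The Hessian at the origin is H = [[-10, -10, -4], [-10, -16, -4], [-4, -4, -2]].
An LDLᵀ factorisation of H has diagonal entries -10, -6, -2/5.
Counting signs: 3 negative.
H is negative definite, so the origin is a strict local maximum.

local maximum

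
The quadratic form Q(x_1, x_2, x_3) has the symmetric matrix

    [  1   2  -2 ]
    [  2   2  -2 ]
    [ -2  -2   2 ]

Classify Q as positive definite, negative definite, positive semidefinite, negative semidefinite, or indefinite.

Row-reducing A symmetrically gives the diagonal entries 1, -2, 0.
That gives 1 positive, 1 negative, 1 zero pivots.
Hence Q is indefinite.

indefinite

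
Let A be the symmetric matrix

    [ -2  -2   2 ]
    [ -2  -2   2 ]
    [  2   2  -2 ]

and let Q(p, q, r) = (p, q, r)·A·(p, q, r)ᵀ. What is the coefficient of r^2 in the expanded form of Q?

-2

The coefficient of r^2 is the diagonal entry A[3,3] = -2.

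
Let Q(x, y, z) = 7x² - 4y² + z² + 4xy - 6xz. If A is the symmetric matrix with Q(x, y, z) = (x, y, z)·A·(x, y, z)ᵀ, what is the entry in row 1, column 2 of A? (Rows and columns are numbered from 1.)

The coefficient of x·y in Q is 4. For a symmetric A this equals A[1,2] + A[2,1] = 2·A[1,2].
So A[1,2] = 4/2 = 2.

2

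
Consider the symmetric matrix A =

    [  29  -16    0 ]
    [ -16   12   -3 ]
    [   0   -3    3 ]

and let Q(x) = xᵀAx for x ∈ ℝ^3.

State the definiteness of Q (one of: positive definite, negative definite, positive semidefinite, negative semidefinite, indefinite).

positive definite

Congruent diagonalization of A (simultaneous row and column reduction) yields pivots 29, 92/29, 15/92.
Counting signs: 3 positive.
Hence Q is positive definite.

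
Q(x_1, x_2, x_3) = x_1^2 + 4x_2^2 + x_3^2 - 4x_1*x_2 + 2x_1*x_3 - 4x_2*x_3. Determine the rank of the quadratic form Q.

1

The associated matrix is A = [[1, -2, 1], [-2, 4, -2], [1, -2, 1]].
Row-reducing A symmetrically gives the diagonal entries 1, 0, 0.
Counting signs: 1 positive, 2 zero.
The rank is the number of nonzero pivots: 1.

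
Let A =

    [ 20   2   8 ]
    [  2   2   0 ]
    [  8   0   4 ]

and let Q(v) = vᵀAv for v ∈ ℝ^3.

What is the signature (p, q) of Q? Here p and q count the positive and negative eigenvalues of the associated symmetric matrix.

Row-reducing A symmetrically gives the diagonal entries 20, 9/5, 4/9.
That gives 3 positive pivots.

(3, 0)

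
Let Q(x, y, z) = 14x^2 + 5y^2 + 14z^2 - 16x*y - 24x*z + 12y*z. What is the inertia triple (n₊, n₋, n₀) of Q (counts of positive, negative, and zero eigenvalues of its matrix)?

(3, 0, 0)

The symmetric matrix is A = [[14, -8, -12], [-8, 5, 6], [-12, 6, 14]].
Congruent diagonalization of A (simultaneous row and column reduction) yields pivots 14, 3/7, 2.
That gives 3 positive pivots.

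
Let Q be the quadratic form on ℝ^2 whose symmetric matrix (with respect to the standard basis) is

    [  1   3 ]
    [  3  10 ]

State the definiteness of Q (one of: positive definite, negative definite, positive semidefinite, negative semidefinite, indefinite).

Leading principal minors: Δ_1 = 1, Δ_2 = 1.
All leading principal minors are positive, so by Sylvester's criterion Q is positive definite.

positive definite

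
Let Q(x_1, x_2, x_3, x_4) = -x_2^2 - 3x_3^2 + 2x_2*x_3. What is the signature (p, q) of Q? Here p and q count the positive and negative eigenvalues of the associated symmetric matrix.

(0, 2)

The symmetric matrix is A = [[0, 0, 0, 0], [0, -1, 1, 0], [0, 1, -3, 0], [0, 0, 0, 0]].
Applying the same elementary operations to the rows and columns of A produces a congruent diagonal matrix with entries 0, -1, -2, 0.
Counting signs: 2 negative, 2 zero.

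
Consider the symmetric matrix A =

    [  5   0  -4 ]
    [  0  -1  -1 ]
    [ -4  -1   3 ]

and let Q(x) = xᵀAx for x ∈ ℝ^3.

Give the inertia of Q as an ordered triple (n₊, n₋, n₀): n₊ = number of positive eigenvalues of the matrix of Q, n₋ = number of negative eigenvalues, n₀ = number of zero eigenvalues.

(2, 1, 0)

Applying the same elementary operations to the rows and columns of A produces a congruent diagonal matrix with entries 5, -1, 4/5.
That gives 2 positive, 1 negative pivots.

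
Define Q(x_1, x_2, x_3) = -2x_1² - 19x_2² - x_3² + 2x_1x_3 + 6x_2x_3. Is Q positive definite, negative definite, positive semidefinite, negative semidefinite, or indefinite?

negative definite

Write A = [[-2, 0, 1], [0, -19, 3], [1, 3, -1]].
Congruent diagonalization of A (simultaneous row and column reduction) yields pivots -2, -19, -1/38.
Counting signs: 3 negative.
Hence Q is negative definite.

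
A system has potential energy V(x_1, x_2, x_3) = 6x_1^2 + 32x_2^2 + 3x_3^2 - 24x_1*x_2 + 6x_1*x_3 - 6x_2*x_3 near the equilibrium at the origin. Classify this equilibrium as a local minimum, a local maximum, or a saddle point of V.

The Hessian at the origin is H = [[12, -24, 6], [-24, 64, -6], [6, -6, 6]].
Congruent diagonalization of H (simultaneous row and column reduction) yields pivots 12, 16, 3/4.
So there are 3 positive pivots.
H is positive definite, so the origin is a strict local minimum.

local minimum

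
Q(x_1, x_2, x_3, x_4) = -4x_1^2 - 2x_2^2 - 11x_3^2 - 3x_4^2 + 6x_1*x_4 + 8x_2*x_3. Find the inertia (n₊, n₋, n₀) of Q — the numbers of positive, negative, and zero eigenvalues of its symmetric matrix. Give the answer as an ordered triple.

(0, 4, 0)

The associated matrix is A = [[-4, 0, 0, 3], [0, -2, 4, 0], [0, 4, -11, 0], [3, 0, 0, -3]].
Symmetric row and column elimination reduces A to a congruent diagonal form with pivots -4, -2, -3, -3/4.
Counting signs: 4 negative.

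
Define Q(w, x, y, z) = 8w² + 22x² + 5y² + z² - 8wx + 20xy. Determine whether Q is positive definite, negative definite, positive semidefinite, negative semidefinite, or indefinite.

The symmetric matrix is A = [[8, -4, 0, 0], [-4, 22, 10, 0], [0, 10, 5, 0], [0, 0, 0, 1]].
Row-reducing A symmetrically gives the diagonal entries 8, 20, 0, 1.
That gives 3 positive, 1 zero pivots.
Hence Q is positive semidefinite.

positive semidefinite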